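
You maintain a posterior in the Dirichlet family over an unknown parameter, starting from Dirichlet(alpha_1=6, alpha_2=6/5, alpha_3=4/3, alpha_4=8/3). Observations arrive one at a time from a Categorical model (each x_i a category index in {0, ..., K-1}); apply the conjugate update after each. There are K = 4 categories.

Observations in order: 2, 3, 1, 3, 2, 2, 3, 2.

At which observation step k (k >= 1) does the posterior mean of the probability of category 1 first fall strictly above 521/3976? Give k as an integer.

k = 3

obs 1: x=2 → posterior Dirichlet(6, 6/5, 7/3, 8/3)
obs 2: x=3 → posterior Dirichlet(6, 6/5, 7/3, 11/3)
obs 3: x=1 → posterior Dirichlet(6, 11/5, 7/3, 11/3)
obs 4: x=3 → posterior Dirichlet(6, 11/5, 7/3, 14/3)
obs 5: x=2 → posterior Dirichlet(6, 11/5, 10/3, 14/3)
obs 6: x=2 → posterior Dirichlet(6, 11/5, 13/3, 14/3)
obs 7: x=3 → posterior Dirichlet(6, 11/5, 13/3, 17/3)
obs 8: x=2 → posterior Dirichlet(6, 11/5, 16/3, 17/3)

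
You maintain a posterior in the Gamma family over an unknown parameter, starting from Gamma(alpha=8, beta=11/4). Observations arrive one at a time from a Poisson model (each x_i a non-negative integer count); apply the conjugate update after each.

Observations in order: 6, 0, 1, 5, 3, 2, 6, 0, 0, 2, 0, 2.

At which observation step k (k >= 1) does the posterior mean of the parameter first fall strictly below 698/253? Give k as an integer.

k = 3

obs 1: x=6 → posterior Gamma(14, 15/4)
obs 2: x=0 → posterior Gamma(14, 19/4)
obs 3: x=1 → posterior Gamma(15, 23/4)
obs 4: x=5 → posterior Gamma(20, 27/4)
obs 5: x=3 → posterior Gamma(23, 31/4)
obs 6: x=2 → posterior Gamma(25, 35/4)
obs 7: x=6 → posterior Gamma(31, 39/4)
obs 8: x=0 → posterior Gamma(31, 43/4)
obs 9: x=0 → posterior Gamma(31, 47/4)
obs 10: x=2 → posterior Gamma(33, 51/4)
obs 11: x=0 → posterior Gamma(33, 55/4)
obs 12: x=2 → posterior Gamma(35, 59/4)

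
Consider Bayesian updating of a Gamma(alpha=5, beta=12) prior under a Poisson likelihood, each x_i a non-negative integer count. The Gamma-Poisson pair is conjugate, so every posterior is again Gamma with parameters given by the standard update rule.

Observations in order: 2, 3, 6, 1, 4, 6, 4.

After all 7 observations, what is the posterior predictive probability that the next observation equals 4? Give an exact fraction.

obs 1: x=2 → posterior Gamma(7, 13)
obs 2: x=3 → posterior Gamma(10, 14)
obs 3: x=6 → posterior Gamma(16, 15)
obs 4: x=1 → posterior Gamma(17, 16)
obs 5: x=4 → posterior Gamma(21, 17)
obs 6: x=6 → posterior Gamma(27, 18)
obs 7: x=4 → posterior Gamma(31, 19)

25384284695050772570757554995927710735066343/429496729600000000000000000000000000000000000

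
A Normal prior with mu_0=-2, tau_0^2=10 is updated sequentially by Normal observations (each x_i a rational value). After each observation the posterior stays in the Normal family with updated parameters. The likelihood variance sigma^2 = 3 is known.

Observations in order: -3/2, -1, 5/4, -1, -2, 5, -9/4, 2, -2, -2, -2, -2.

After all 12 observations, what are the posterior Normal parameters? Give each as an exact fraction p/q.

obs 1: x=-3/2 → posterior Normal(-21/13, 30/13)
obs 2: x=-1 → posterior Normal(-31/23, 30/23)
obs 3: x=5/4 → posterior Normal(-37/66, 10/11)
obs 4: x=-1 → posterior Normal(-57/86, 30/43)
obs 5: x=-2 → posterior Normal(-97/106, 30/53)
obs 6: x=5 → posterior Normal(1/42, 10/21)
obs 7: x=-9/4 → posterior Normal(-21/73, 30/73)
obs 8: x=2 → posterior Normal(-1/83, 30/83)
obs 9: x=-2 → posterior Normal(-7/31, 10/31)
obs 10: x=-2 → posterior Normal(-41/103, 30/103)
obs 11: x=-2 → posterior Normal(-61/113, 30/113)
obs 12: x=-2 → posterior Normal(-27/41, 10/41)

mu_0=-27/41, tau_0^2=10/41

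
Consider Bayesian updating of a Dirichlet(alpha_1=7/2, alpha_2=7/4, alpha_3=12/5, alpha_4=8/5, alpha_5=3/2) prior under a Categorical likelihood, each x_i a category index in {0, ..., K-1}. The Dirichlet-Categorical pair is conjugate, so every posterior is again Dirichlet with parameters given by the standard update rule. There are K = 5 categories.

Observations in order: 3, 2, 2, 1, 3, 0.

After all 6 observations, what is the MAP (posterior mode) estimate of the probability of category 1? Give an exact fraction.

obs 1: x=3 → posterior Dirichlet(7/2, 7/4, 12/5, 13/5, 3/2)
obs 2: x=2 → posterior Dirichlet(7/2, 7/4, 17/5, 13/5, 3/2)
obs 3: x=2 → posterior Dirichlet(7/2, 7/4, 22/5, 13/5, 3/2)
obs 4: x=1 → posterior Dirichlet(7/2, 11/4, 22/5, 13/5, 3/2)
obs 5: x=3 → posterior Dirichlet(7/2, 11/4, 22/5, 18/5, 3/2)
obs 6: x=0 → posterior Dirichlet(9/2, 11/4, 22/5, 18/5, 3/2)

7/47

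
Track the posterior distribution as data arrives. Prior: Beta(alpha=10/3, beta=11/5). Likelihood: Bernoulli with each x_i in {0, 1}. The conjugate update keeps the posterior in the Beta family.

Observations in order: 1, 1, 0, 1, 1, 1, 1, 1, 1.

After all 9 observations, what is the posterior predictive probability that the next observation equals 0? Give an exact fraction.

obs 1: x=1 → posterior Beta(13/3, 11/5)
obs 2: x=1 → posterior Beta(16/3, 11/5)
obs 3: x=0 → posterior Beta(16/3, 16/5)
obs 4: x=1 → posterior Beta(19/3, 16/5)
obs 5: x=1 → posterior Beta(22/3, 16/5)
obs 6: x=1 → posterior Beta(25/3, 16/5)
obs 7: x=1 → posterior Beta(28/3, 16/5)
obs 8: x=1 → posterior Beta(31/3, 16/5)
obs 9: x=1 → posterior Beta(34/3, 16/5)

24/109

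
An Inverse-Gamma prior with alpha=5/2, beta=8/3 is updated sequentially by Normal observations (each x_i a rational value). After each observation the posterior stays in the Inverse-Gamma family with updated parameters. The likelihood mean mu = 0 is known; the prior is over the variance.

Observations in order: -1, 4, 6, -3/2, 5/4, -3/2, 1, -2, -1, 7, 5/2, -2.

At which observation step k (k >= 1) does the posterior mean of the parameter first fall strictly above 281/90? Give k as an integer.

obs 1: x=-1 → posterior Inverse-Gamma(3, 19/6)
obs 2: x=4 → posterior Inverse-Gamma(7/2, 67/6)
obs 3: x=6 → posterior Inverse-Gamma(4, 175/6)
obs 4: x=-3/2 → posterior Inverse-Gamma(9/2, 727/24)
obs 5: x=5/4 → posterior Inverse-Gamma(5, 2983/96)
obs 6: x=-3/2 → posterior Inverse-Gamma(11/2, 3091/96)
obs 7: x=1 → posterior Inverse-Gamma(6, 3139/96)
obs 8: x=-2 → posterior Inverse-Gamma(13/2, 3331/96)
obs 9: x=-1 → posterior Inverse-Gamma(7, 3379/96)
obs 10: x=7 → posterior Inverse-Gamma(15/2, 5731/96)
obs 11: x=5/2 → posterior Inverse-Gamma(8, 6031/96)
obs 12: x=-2 → posterior Inverse-Gamma(17/2, 6223/96)

k = 2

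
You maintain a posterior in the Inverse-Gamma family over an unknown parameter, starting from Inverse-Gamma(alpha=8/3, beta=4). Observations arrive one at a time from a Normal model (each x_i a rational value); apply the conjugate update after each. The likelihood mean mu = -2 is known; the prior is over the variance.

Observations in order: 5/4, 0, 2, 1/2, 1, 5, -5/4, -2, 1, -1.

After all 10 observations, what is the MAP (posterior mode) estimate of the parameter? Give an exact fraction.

2721/416

obs 1: x=5/4 → posterior Inverse-Gamma(19/6, 297/32)
obs 2: x=0 → posterior Inverse-Gamma(11/3, 361/32)
obs 3: x=2 → posterior Inverse-Gamma(25/6, 617/32)
obs 4: x=1/2 → posterior Inverse-Gamma(14/3, 717/32)
obs 5: x=1 → posterior Inverse-Gamma(31/6, 861/32)
obs 6: x=5 → posterior Inverse-Gamma(17/3, 1645/32)
obs 7: x=-5/4 → posterior Inverse-Gamma(37/6, 827/16)
obs 8: x=-2 → posterior Inverse-Gamma(20/3, 827/16)
obs 9: x=1 → posterior Inverse-Gamma(43/6, 899/16)
obs 10: x=-1 → posterior Inverse-Gamma(23/3, 907/16)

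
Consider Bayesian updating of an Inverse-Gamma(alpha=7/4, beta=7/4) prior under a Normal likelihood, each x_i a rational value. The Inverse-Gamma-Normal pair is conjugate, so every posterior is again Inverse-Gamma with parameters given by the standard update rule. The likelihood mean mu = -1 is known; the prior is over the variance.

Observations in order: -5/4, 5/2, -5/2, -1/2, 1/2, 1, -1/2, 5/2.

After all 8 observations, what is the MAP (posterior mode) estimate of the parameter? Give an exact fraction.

593/216

obs 1: x=-5/4 → posterior Inverse-Gamma(9/4, 57/32)
obs 2: x=5/2 → posterior Inverse-Gamma(11/4, 253/32)
obs 3: x=-5/2 → posterior Inverse-Gamma(13/4, 289/32)
obs 4: x=-1/2 → posterior Inverse-Gamma(15/4, 293/32)
obs 5: x=1/2 → posterior Inverse-Gamma(17/4, 329/32)
obs 6: x=1 → posterior Inverse-Gamma(19/4, 393/32)
obs 7: x=-1/2 → posterior Inverse-Gamma(21/4, 397/32)
obs 8: x=5/2 → posterior Inverse-Gamma(23/4, 593/32)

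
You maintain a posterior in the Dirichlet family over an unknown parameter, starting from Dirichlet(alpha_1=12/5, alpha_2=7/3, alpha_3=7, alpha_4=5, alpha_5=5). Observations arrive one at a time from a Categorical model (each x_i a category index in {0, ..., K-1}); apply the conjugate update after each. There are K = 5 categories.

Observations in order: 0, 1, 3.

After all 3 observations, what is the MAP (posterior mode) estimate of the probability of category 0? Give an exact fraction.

obs 1: x=0 → posterior Dirichlet(17/5, 7/3, 7, 5, 5)
obs 2: x=1 → posterior Dirichlet(17/5, 10/3, 7, 5, 5)
obs 3: x=3 → posterior Dirichlet(17/5, 10/3, 7, 6, 5)

9/74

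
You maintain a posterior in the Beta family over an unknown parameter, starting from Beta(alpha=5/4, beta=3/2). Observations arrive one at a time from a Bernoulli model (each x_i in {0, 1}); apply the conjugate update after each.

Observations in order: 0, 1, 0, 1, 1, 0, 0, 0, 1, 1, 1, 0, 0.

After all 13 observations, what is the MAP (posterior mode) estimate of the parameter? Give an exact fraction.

5/11

obs 1: x=0 → posterior Beta(5/4, 5/2)
obs 2: x=1 → posterior Beta(9/4, 5/2)
obs 3: x=0 → posterior Beta(9/4, 7/2)
obs 4: x=1 → posterior Beta(13/4, 7/2)
obs 5: x=1 → posterior Beta(17/4, 7/2)
obs 6: x=0 → posterior Beta(17/4, 9/2)
obs 7: x=0 → posterior Beta(17/4, 11/2)
obs 8: x=0 → posterior Beta(17/4, 13/2)
obs 9: x=1 → posterior Beta(21/4, 13/2)
obs 10: x=1 → posterior Beta(25/4, 13/2)
obs 11: x=1 → posterior Beta(29/4, 13/2)
obs 12: x=0 → posterior Beta(29/4, 15/2)
obs 13: x=0 → posterior Beta(29/4, 17/2)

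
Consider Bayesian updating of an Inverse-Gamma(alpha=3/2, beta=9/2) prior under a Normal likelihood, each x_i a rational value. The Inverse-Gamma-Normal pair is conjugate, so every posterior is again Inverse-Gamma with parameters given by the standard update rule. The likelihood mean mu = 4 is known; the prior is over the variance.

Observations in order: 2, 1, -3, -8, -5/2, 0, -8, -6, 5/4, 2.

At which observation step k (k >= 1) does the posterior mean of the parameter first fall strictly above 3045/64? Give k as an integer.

k = 7

obs 1: x=2 → posterior Inverse-Gamma(2, 13/2)
obs 2: x=1 → posterior Inverse-Gamma(5/2, 11)
obs 3: x=-3 → posterior Inverse-Gamma(3, 71/2)
obs 4: x=-8 → posterior Inverse-Gamma(7/2, 215/2)
obs 5: x=-5/2 → posterior Inverse-Gamma(4, 1029/8)
obs 6: x=0 → posterior Inverse-Gamma(9/2, 1093/8)
obs 7: x=-8 → posterior Inverse-Gamma(5, 1669/8)
obs 8: x=-6 → posterior Inverse-Gamma(11/2, 2069/8)
obs 9: x=5/4 → posterior Inverse-Gamma(6, 8397/32)
obs 10: x=2 → posterior Inverse-Gamma(13/2, 8461/32)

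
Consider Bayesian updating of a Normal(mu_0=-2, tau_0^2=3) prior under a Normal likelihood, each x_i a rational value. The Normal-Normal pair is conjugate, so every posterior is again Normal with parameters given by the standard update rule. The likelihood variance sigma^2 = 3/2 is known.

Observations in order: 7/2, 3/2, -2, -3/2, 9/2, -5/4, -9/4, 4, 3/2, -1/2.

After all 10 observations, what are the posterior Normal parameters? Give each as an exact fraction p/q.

obs 1: x=7/2 → posterior Normal(5/3, 1)
obs 2: x=3/2 → posterior Normal(8/5, 3/5)
obs 3: x=-2 → posterior Normal(4/7, 3/7)
obs 4: x=-3/2 → posterior Normal(1/9, 1/3)
obs 5: x=9/2 → posterior Normal(10/11, 3/11)
obs 6: x=-5/4 → posterior Normal(15/26, 3/13)
obs 7: x=-9/4 → posterior Normal(1/5, 1/5)
obs 8: x=4 → posterior Normal(11/17, 3/17)
obs 9: x=3/2 → posterior Normal(14/19, 3/19)
obs 10: x=-1/2 → posterior Normal(13/21, 1/7)

mu_0=13/21, tau_0^2=1/7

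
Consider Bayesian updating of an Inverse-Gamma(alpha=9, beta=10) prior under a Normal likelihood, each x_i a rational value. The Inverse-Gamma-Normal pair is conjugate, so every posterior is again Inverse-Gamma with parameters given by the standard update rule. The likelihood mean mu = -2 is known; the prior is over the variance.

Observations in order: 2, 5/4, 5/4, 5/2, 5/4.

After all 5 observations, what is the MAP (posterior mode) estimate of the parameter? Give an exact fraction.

obs 1: x=2 → posterior Inverse-Gamma(19/2, 18)
obs 2: x=5/4 → posterior Inverse-Gamma(10, 745/32)
obs 3: x=5/4 → posterior Inverse-Gamma(21/2, 457/16)
obs 4: x=5/2 → posterior Inverse-Gamma(11, 619/16)
obs 5: x=5/4 → posterior Inverse-Gamma(23/2, 1407/32)

1407/400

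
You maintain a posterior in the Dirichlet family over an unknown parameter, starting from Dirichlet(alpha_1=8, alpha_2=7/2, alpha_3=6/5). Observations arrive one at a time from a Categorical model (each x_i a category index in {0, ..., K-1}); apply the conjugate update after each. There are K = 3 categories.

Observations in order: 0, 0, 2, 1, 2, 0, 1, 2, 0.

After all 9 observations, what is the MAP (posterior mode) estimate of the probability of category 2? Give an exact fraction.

obs 1: x=0 → posterior Dirichlet(9, 7/2, 6/5)
obs 2: x=0 → posterior Dirichlet(10, 7/2, 6/5)
obs 3: x=2 → posterior Dirichlet(10, 7/2, 11/5)
obs 4: x=1 → posterior Dirichlet(10, 9/2, 11/5)
obs 5: x=2 → posterior Dirichlet(10, 9/2, 16/5)
obs 6: x=0 → posterior Dirichlet(11, 9/2, 16/5)
obs 7: x=1 → posterior Dirichlet(11, 11/2, 16/5)
obs 8: x=2 → posterior Dirichlet(11, 11/2, 21/5)
obs 9: x=0 → posterior Dirichlet(12, 11/2, 21/5)

32/187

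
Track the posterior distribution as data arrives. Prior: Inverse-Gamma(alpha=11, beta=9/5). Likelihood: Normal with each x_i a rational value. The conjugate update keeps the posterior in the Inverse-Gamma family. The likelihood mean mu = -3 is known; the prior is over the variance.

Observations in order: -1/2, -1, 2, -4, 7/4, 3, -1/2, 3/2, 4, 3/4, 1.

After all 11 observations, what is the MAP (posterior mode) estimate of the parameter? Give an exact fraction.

obs 1: x=-1/2 → posterior Inverse-Gamma(23/2, 197/40)
obs 2: x=-1 → posterior Inverse-Gamma(12, 277/40)
obs 3: x=2 → posterior Inverse-Gamma(25/2, 777/40)
obs 4: x=-4 → posterior Inverse-Gamma(13, 797/40)
obs 5: x=7/4 → posterior Inverse-Gamma(27/2, 4993/160)
obs 6: x=3 → posterior Inverse-Gamma(14, 7873/160)
obs 7: x=-1/2 → posterior Inverse-Gamma(29/2, 8373/160)
obs 8: x=3/2 → posterior Inverse-Gamma(15, 9993/160)
obs 9: x=4 → posterior Inverse-Gamma(31/2, 13913/160)
obs 10: x=3/4 → posterior Inverse-Gamma(16, 7519/80)
obs 11: x=1 → posterior Inverse-Gamma(33/2, 8159/80)

8159/1400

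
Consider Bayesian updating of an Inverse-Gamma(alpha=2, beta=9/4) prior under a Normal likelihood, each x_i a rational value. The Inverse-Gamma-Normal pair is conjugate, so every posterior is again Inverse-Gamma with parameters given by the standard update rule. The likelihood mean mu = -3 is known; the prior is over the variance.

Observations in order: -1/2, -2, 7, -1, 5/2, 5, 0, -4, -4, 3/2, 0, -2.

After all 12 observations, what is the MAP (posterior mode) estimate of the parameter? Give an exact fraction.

obs 1: x=-1/2 → posterior Inverse-Gamma(5/2, 43/8)
obs 2: x=-2 → posterior Inverse-Gamma(3, 47/8)
obs 3: x=7 → posterior Inverse-Gamma(7/2, 447/8)
obs 4: x=-1 → posterior Inverse-Gamma(4, 463/8)
obs 5: x=5/2 → posterior Inverse-Gamma(9/2, 73)
obs 6: x=5 → posterior Inverse-Gamma(5, 105)
obs 7: x=0 → posterior Inverse-Gamma(11/2, 219/2)
obs 8: x=-4 → posterior Inverse-Gamma(6, 110)
obs 9: x=-4 → posterior Inverse-Gamma(13/2, 221/2)
obs 10: x=3/2 → posterior Inverse-Gamma(7, 965/8)
obs 11: x=0 → posterior Inverse-Gamma(15/2, 1001/8)
obs 12: x=-2 → posterior Inverse-Gamma(8, 1005/8)

335/24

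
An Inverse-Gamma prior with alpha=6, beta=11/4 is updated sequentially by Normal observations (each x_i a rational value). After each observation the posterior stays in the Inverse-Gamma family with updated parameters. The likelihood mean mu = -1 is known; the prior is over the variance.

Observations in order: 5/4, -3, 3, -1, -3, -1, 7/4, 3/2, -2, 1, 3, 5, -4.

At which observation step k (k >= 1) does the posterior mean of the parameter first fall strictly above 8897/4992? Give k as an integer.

k = 3

obs 1: x=5/4 → posterior Inverse-Gamma(13/2, 169/32)
obs 2: x=-3 → posterior Inverse-Gamma(7, 233/32)
obs 3: x=3 → posterior Inverse-Gamma(15/2, 489/32)
obs 4: x=-1 → posterior Inverse-Gamma(8, 489/32)
obs 5: x=-3 → posterior Inverse-Gamma(17/2, 553/32)
obs 6: x=-1 → posterior Inverse-Gamma(9, 553/32)
obs 7: x=7/4 → posterior Inverse-Gamma(19/2, 337/16)
obs 8: x=3/2 → posterior Inverse-Gamma(10, 387/16)
obs 9: x=-2 → posterior Inverse-Gamma(21/2, 395/16)
obs 10: x=1 → posterior Inverse-Gamma(11, 427/16)
obs 11: x=3 → posterior Inverse-Gamma(23/2, 555/16)
obs 12: x=5 → posterior Inverse-Gamma(12, 843/16)
obs 13: x=-4 → posterior Inverse-Gamma(25/2, 915/16)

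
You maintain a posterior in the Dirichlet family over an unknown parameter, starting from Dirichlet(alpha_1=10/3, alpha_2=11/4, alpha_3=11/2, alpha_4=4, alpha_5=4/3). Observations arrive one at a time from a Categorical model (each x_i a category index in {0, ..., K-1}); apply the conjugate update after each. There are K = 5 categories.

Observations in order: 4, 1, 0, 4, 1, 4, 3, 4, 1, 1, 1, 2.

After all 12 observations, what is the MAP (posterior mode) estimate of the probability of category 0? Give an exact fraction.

40/287

obs 1: x=4 → posterior Dirichlet(10/3, 11/4, 11/2, 4, 7/3)
obs 2: x=1 → posterior Dirichlet(10/3, 15/4, 11/2, 4, 7/3)
obs 3: x=0 → posterior Dirichlet(13/3, 15/4, 11/2, 4, 7/3)
obs 4: x=4 → posterior Dirichlet(13/3, 15/4, 11/2, 4, 10/3)
obs 5: x=1 → posterior Dirichlet(13/3, 19/4, 11/2, 4, 10/3)
obs 6: x=4 → posterior Dirichlet(13/3, 19/4, 11/2, 4, 13/3)
obs 7: x=3 → posterior Dirichlet(13/3, 19/4, 11/2, 5, 13/3)
obs 8: x=4 → posterior Dirichlet(13/3, 19/4, 11/2, 5, 16/3)
obs 9: x=1 → posterior Dirichlet(13/3, 23/4, 11/2, 5, 16/3)
obs 10: x=1 → posterior Dirichlet(13/3, 27/4, 11/2, 5, 16/3)
obs 11: x=1 → posterior Dirichlet(13/3, 31/4, 11/2, 5, 16/3)
obs 12: x=2 → posterior Dirichlet(13/3, 31/4, 13/2, 5, 16/3)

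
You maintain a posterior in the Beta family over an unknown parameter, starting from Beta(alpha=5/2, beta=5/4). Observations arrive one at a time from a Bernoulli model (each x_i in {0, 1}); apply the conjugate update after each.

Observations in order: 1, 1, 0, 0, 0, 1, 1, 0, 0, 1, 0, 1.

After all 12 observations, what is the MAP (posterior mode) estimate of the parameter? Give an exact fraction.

6/11

obs 1: x=1 → posterior Beta(7/2, 5/4)
obs 2: x=1 → posterior Beta(9/2, 5/4)
obs 3: x=0 → posterior Beta(9/2, 9/4)
obs 4: x=0 → posterior Beta(9/2, 13/4)
obs 5: x=0 → posterior Beta(9/2, 17/4)
obs 6: x=1 → posterior Beta(11/2, 17/4)
obs 7: x=1 → posterior Beta(13/2, 17/4)
obs 8: x=0 → posterior Beta(13/2, 21/4)
obs 9: x=0 → posterior Beta(13/2, 25/4)
obs 10: x=1 → posterior Beta(15/2, 25/4)
obs 11: x=0 → posterior Beta(15/2, 29/4)
obs 12: x=1 → posterior Beta(17/2, 29/4)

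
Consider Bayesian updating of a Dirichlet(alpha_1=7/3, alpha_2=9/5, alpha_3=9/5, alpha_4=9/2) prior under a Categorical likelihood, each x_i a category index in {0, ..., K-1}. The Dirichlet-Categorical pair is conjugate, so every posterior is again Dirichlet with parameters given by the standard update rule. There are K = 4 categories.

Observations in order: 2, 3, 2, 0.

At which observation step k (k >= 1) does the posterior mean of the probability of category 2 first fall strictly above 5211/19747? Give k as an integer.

k = 3

obs 1: x=2 → posterior Dirichlet(7/3, 9/5, 14/5, 9/2)
obs 2: x=3 → posterior Dirichlet(7/3, 9/5, 14/5, 11/2)
obs 3: x=2 → posterior Dirichlet(7/3, 9/5, 19/5, 11/2)
obs 4: x=0 → posterior Dirichlet(10/3, 9/5, 19/5, 11/2)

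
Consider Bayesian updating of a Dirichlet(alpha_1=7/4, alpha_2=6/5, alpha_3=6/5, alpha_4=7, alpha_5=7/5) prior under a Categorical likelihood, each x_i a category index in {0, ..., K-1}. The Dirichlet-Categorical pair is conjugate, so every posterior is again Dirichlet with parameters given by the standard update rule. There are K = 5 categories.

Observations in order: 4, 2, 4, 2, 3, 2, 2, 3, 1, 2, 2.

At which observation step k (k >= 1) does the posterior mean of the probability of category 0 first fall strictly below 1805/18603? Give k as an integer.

obs 1: x=4 → posterior Dirichlet(7/4, 6/5, 6/5, 7, 12/5)
obs 2: x=2 → posterior Dirichlet(7/4, 6/5, 11/5, 7, 12/5)
obs 3: x=4 → posterior Dirichlet(7/4, 6/5, 11/5, 7, 17/5)
obs 4: x=2 → posterior Dirichlet(7/4, 6/5, 16/5, 7, 17/5)
obs 5: x=3 → posterior Dirichlet(7/4, 6/5, 16/5, 8, 17/5)
obs 6: x=2 → posterior Dirichlet(7/4, 6/5, 21/5, 8, 17/5)
obs 7: x=2 → posterior Dirichlet(7/4, 6/5, 26/5, 8, 17/5)
obs 8: x=3 → posterior Dirichlet(7/4, 6/5, 26/5, 9, 17/5)
obs 9: x=1 → posterior Dirichlet(7/4, 11/5, 26/5, 9, 17/5)
obs 10: x=2 → posterior Dirichlet(7/4, 11/5, 31/5, 9, 17/5)
obs 11: x=2 → posterior Dirichlet(7/4, 11/5, 36/5, 9, 17/5)

k = 6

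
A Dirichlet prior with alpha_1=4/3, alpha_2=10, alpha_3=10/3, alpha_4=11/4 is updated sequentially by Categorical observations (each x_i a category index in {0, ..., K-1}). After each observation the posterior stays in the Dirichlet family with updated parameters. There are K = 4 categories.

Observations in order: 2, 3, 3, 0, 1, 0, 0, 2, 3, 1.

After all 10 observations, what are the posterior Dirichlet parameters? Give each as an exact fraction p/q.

obs 1: x=2 → posterior Dirichlet(4/3, 10, 13/3, 11/4)
obs 2: x=3 → posterior Dirichlet(4/3, 10, 13/3, 15/4)
obs 3: x=3 → posterior Dirichlet(4/3, 10, 13/3, 19/4)
obs 4: x=0 → posterior Dirichlet(7/3, 10, 13/3, 19/4)
obs 5: x=1 → posterior Dirichlet(7/3, 11, 13/3, 19/4)
obs 6: x=0 → posterior Dirichlet(10/3, 11, 13/3, 19/4)
obs 7: x=0 → posterior Dirichlet(13/3, 11, 13/3, 19/4)
obs 8: x=2 → posterior Dirichlet(13/3, 11, 16/3, 19/4)
obs 9: x=3 → posterior Dirichlet(13/3, 11, 16/3, 23/4)
obs 10: x=1 → posterior Dirichlet(13/3, 12, 16/3, 23/4)

alpha_1=13/3, alpha_2=12, alpha_3=16/3, alpha_4=23/4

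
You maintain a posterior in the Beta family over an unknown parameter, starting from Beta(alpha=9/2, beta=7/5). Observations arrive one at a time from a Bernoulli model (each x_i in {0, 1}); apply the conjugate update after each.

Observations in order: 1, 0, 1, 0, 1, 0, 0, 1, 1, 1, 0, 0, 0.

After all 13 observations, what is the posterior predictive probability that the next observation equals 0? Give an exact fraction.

4/9

obs 1: x=1 → posterior Beta(11/2, 7/5)
obs 2: x=0 → posterior Beta(11/2, 12/5)
obs 3: x=1 → posterior Beta(13/2, 12/5)
obs 4: x=0 → posterior Beta(13/2, 17/5)
obs 5: x=1 → posterior Beta(15/2, 17/5)
obs 6: x=0 → posterior Beta(15/2, 22/5)
obs 7: x=0 → posterior Beta(15/2, 27/5)
obs 8: x=1 → posterior Beta(17/2, 27/5)
obs 9: x=1 → posterior Beta(19/2, 27/5)
obs 10: x=1 → posterior Beta(21/2, 27/5)
obs 11: x=0 → posterior Beta(21/2, 32/5)
obs 12: x=0 → posterior Beta(21/2, 37/5)
obs 13: x=0 → posterior Beta(21/2, 42/5)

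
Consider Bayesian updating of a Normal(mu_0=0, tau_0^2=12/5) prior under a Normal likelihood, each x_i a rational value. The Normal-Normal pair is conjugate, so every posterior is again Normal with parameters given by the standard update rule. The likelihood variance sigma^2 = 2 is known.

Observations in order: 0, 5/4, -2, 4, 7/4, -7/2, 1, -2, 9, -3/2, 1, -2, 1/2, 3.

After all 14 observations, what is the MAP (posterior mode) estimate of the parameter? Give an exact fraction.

63/89

obs 1: x=0 → posterior Normal(0, 12/11)
obs 2: x=5/4 → posterior Normal(15/34, 12/17)
obs 3: x=-2 → posterior Normal(-9/46, 12/23)
obs 4: x=4 → posterior Normal(39/58, 12/29)
obs 5: x=7/4 → posterior Normal(6/7, 12/35)
obs 6: x=-7/2 → posterior Normal(9/41, 12/41)
obs 7: x=1 → posterior Normal(15/47, 12/47)
obs 8: x=-2 → posterior Normal(3/53, 12/53)
obs 9: x=9 → posterior Normal(57/59, 12/59)
obs 10: x=-3/2 → posterior Normal(48/65, 12/65)
obs 11: x=1 → posterior Normal(54/71, 12/71)
obs 12: x=-2 → posterior Normal(6/11, 12/77)
obs 13: x=1/2 → posterior Normal(45/83, 12/83)
obs 14: x=3 → posterior Normal(63/89, 12/89)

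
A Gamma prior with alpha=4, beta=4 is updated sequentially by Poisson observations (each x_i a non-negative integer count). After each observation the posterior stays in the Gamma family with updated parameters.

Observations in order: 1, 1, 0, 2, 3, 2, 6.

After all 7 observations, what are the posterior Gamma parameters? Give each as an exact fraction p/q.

alpha=19, beta=11

obs 1: x=1 → posterior Gamma(5, 5)
obs 2: x=1 → posterior Gamma(6, 6)
obs 3: x=0 → posterior Gamma(6, 7)
obs 4: x=2 → posterior Gamma(8, 8)
obs 5: x=3 → posterior Gamma(11, 9)
obs 6: x=2 → posterior Gamma(13, 10)
obs 7: x=6 → posterior Gamma(19, 11)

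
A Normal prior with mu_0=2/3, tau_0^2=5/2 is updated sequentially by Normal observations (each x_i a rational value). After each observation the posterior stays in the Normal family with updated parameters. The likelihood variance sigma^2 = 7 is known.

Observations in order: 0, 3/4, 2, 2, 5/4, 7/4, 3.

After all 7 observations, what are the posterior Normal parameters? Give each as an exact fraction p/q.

mu_0=757/588, tau_0^2=5/7

obs 1: x=0 → posterior Normal(28/57, 35/19)
obs 2: x=3/4 → posterior Normal(157/288, 35/24)
obs 3: x=2 → posterior Normal(277/348, 35/29)
obs 4: x=2 → posterior Normal(397/408, 35/34)
obs 5: x=5/4 → posterior Normal(118/117, 35/39)
obs 6: x=7/4 → posterior Normal(577/528, 35/44)
obs 7: x=3 → posterior Normal(757/588, 5/7)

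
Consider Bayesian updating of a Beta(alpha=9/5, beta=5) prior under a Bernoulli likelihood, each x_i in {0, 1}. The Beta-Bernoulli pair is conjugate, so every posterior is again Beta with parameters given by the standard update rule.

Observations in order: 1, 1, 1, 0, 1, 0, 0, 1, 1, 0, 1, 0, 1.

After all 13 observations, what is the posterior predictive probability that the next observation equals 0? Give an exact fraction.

obs 1: x=1 → posterior Beta(14/5, 5)
obs 2: x=1 → posterior Beta(19/5, 5)
obs 3: x=1 → posterior Beta(24/5, 5)
obs 4: x=0 → posterior Beta(24/5, 6)
obs 5: x=1 → posterior Beta(29/5, 6)
obs 6: x=0 → posterior Beta(29/5, 7)
obs 7: x=0 → posterior Beta(29/5, 8)
obs 8: x=1 → posterior Beta(34/5, 8)
obs 9: x=1 → posterior Beta(39/5, 8)
obs 10: x=0 → posterior Beta(39/5, 9)
obs 11: x=1 → posterior Beta(44/5, 9)
obs 12: x=0 → posterior Beta(44/5, 10)
obs 13: x=1 → posterior Beta(49/5, 10)

50/99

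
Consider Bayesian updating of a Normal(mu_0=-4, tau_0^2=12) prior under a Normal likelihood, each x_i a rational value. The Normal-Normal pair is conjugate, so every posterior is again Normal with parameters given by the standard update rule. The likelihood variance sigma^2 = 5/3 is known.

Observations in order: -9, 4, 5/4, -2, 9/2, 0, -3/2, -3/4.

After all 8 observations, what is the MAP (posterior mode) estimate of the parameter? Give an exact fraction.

-146/293

obs 1: x=-9 → posterior Normal(-344/41, 60/41)
obs 2: x=4 → posterior Normal(-200/77, 60/77)
obs 3: x=5/4 → posterior Normal(-155/113, 60/113)
obs 4: x=-2 → posterior Normal(-227/149, 60/149)
obs 5: x=9/2 → posterior Normal(-13/37, 12/37)
obs 6: x=0 → posterior Normal(-5/17, 60/221)
obs 7: x=-3/2 → posterior Normal(-119/257, 60/257)
obs 8: x=-3/4 → posterior Normal(-146/293, 60/293)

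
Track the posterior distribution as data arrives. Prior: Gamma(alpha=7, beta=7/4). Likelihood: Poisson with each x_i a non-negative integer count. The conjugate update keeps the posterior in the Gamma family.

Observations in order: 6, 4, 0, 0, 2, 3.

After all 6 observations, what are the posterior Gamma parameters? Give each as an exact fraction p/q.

alpha=22, beta=31/4

obs 1: x=6 → posterior Gamma(13, 11/4)
obs 2: x=4 → posterior Gamma(17, 15/4)
obs 3: x=0 → posterior Gamma(17, 19/4)
obs 4: x=0 → posterior Gamma(17, 23/4)
obs 5: x=2 → posterior Gamma(19, 27/4)
obs 6: x=3 → posterior Gamma(22, 31/4)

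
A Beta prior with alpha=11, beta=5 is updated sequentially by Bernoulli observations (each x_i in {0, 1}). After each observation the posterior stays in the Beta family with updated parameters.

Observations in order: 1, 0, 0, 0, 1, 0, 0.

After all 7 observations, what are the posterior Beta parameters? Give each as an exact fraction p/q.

alpha=13, beta=10

obs 1: x=1 → posterior Beta(12, 5)
obs 2: x=0 → posterior Beta(12, 6)
obs 3: x=0 → posterior Beta(12, 7)
obs 4: x=0 → posterior Beta(12, 8)
obs 5: x=1 → posterior Beta(13, 8)
obs 6: x=0 → posterior Beta(13, 9)
obs 7: x=0 → posterior Beta(13, 10)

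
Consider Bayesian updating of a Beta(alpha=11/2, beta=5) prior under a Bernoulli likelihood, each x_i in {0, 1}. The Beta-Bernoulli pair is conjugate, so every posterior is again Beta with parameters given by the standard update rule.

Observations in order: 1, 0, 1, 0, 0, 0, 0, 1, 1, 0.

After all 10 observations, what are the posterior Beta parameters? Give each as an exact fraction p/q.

alpha=19/2, beta=11

obs 1: x=1 → posterior Beta(13/2, 5)
obs 2: x=0 → posterior Beta(13/2, 6)
obs 3: x=1 → posterior Beta(15/2, 6)
obs 4: x=0 → posterior Beta(15/2, 7)
obs 5: x=0 → posterior Beta(15/2, 8)
obs 6: x=0 → posterior Beta(15/2, 9)
obs 7: x=0 → posterior Beta(15/2, 10)
obs 8: x=1 → posterior Beta(17/2, 10)
obs 9: x=1 → posterior Beta(19/2, 10)
obs 10: x=0 → posterior Beta(19/2, 11)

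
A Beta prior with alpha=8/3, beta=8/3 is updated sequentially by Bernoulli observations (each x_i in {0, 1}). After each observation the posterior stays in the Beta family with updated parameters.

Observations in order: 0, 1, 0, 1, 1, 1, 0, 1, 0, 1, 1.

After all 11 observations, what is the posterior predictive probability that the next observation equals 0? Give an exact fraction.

obs 1: x=0 → posterior Beta(8/3, 11/3)
obs 2: x=1 → posterior Beta(11/3, 11/3)
obs 3: x=0 → posterior Beta(11/3, 14/3)
obs 4: x=1 → posterior Beta(14/3, 14/3)
obs 5: x=1 → posterior Beta(17/3, 14/3)
obs 6: x=1 → posterior Beta(20/3, 14/3)
obs 7: x=0 → posterior Beta(20/3, 17/3)
obs 8: x=1 → posterior Beta(23/3, 17/3)
obs 9: x=0 → posterior Beta(23/3, 20/3)
obs 10: x=1 → posterior Beta(26/3, 20/3)
obs 11: x=1 → posterior Beta(29/3, 20/3)

20/49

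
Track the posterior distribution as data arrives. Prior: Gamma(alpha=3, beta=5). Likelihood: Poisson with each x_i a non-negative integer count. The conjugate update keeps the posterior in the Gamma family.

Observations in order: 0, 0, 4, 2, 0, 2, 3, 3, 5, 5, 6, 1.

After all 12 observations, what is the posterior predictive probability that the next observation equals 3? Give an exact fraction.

407174238277036145259123298355824171739960755/2322209742641640873794243287246857516733169664

obs 1: x=0 → posterior Gamma(3, 6)
obs 2: x=0 → posterior Gamma(3, 7)
obs 3: x=4 → posterior Gamma(7, 8)
obs 4: x=2 → posterior Gamma(9, 9)
obs 5: x=0 → posterior Gamma(9, 10)
obs 6: x=2 → posterior Gamma(11, 11)
obs 7: x=3 → posterior Gamma(14, 12)
obs 8: x=3 → posterior Gamma(17, 13)
obs 9: x=5 → posterior Gamma(22, 14)
obs 10: x=5 → posterior Gamma(27, 15)
obs 11: x=6 → posterior Gamma(33, 16)
obs 12: x=1 → posterior Gamma(34, 17)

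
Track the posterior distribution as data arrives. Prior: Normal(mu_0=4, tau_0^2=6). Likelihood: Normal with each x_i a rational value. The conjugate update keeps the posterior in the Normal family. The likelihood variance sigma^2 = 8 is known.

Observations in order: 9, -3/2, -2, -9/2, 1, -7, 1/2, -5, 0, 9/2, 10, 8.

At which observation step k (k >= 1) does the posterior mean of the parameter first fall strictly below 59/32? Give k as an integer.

obs 1: x=9 → posterior Normal(43/7, 24/7)
obs 2: x=-3/2 → posterior Normal(77/20, 12/5)
obs 3: x=-2 → posterior Normal(5/2, 24/13)
obs 4: x=-9/2 → posterior Normal(19/16, 3/2)
obs 5: x=1 → posterior Normal(22/19, 24/19)
obs 6: x=-7 → posterior Normal(1/22, 12/11)
obs 7: x=1/2 → posterior Normal(1/10, 24/25)
obs 8: x=-5 → posterior Normal(-25/56, 6/7)
obs 9: x=0 → posterior Normal(-25/62, 24/31)
obs 10: x=9/2 → posterior Normal(1/34, 12/17)
obs 11: x=10 → posterior Normal(31/37, 24/37)
obs 12: x=8 → posterior Normal(11/8, 3/5)

k = 4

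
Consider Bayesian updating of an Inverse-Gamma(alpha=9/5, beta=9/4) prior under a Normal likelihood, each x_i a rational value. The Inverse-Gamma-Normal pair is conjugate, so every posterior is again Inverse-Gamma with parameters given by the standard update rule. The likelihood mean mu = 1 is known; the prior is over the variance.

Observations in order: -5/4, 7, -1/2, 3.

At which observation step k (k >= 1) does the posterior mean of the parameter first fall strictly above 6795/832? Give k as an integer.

obs 1: x=-5/4 → posterior Inverse-Gamma(23/10, 153/32)
obs 2: x=7 → posterior Inverse-Gamma(14/5, 729/32)
obs 3: x=-1/2 → posterior Inverse-Gamma(33/10, 765/32)
obs 4: x=3 → posterior Inverse-Gamma(19/5, 829/32)

k = 2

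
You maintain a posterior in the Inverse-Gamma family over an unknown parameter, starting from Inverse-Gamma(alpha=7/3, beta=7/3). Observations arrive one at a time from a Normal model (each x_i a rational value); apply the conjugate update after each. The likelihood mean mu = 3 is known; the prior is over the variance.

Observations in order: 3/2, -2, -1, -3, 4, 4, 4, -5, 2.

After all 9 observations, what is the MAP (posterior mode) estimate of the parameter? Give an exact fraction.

obs 1: x=3/2 → posterior Inverse-Gamma(17/6, 83/24)
obs 2: x=-2 → posterior Inverse-Gamma(10/3, 383/24)
obs 3: x=-1 → posterior Inverse-Gamma(23/6, 575/24)
obs 4: x=-3 → posterior Inverse-Gamma(13/3, 1007/24)
obs 5: x=4 → posterior Inverse-Gamma(29/6, 1019/24)
obs 6: x=4 → posterior Inverse-Gamma(16/3, 1031/24)
obs 7: x=4 → posterior Inverse-Gamma(35/6, 1043/24)
obs 8: x=-5 → posterior Inverse-Gamma(19/3, 1811/24)
obs 9: x=2 → posterior Inverse-Gamma(41/6, 1823/24)

1823/188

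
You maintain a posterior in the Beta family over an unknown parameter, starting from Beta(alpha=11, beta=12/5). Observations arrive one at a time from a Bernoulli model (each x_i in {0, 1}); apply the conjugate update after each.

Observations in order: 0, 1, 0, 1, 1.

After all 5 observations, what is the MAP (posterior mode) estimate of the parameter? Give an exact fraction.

obs 1: x=0 → posterior Beta(11, 17/5)
obs 2: x=1 → posterior Beta(12, 17/5)
obs 3: x=0 → posterior Beta(12, 22/5)
obs 4: x=1 → posterior Beta(13, 22/5)
obs 5: x=1 → posterior Beta(14, 22/5)

65/82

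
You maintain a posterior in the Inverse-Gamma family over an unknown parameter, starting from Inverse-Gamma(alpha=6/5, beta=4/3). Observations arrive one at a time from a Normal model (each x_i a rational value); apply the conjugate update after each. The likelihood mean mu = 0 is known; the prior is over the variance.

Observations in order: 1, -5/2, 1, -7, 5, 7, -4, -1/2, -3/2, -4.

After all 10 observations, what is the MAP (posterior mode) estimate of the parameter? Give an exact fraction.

obs 1: x=1 → posterior Inverse-Gamma(17/10, 11/6)
obs 2: x=-5/2 → posterior Inverse-Gamma(11/5, 119/24)
obs 3: x=1 → posterior Inverse-Gamma(27/10, 131/24)
obs 4: x=-7 → posterior Inverse-Gamma(16/5, 719/24)
obs 5: x=5 → posterior Inverse-Gamma(37/10, 1019/24)
obs 6: x=7 → posterior Inverse-Gamma(21/5, 1607/24)
obs 7: x=-4 → posterior Inverse-Gamma(47/10, 1799/24)
obs 8: x=-1/2 → posterior Inverse-Gamma(26/5, 901/12)
obs 9: x=-3/2 → posterior Inverse-Gamma(57/10, 1829/24)
obs 10: x=-4 → posterior Inverse-Gamma(31/5, 2021/24)

10105/864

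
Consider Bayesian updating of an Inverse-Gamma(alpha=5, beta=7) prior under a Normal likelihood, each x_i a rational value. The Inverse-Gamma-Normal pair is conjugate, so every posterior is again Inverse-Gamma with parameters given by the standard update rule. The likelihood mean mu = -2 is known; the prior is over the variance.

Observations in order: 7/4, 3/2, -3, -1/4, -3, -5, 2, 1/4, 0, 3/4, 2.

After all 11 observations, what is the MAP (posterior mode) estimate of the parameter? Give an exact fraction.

obs 1: x=7/4 → posterior Inverse-Gamma(11/2, 449/32)
obs 2: x=3/2 → posterior Inverse-Gamma(6, 645/32)
obs 3: x=-3 → posterior Inverse-Gamma(13/2, 661/32)
obs 4: x=-1/4 → posterior Inverse-Gamma(7, 355/16)
obs 5: x=-3 → posterior Inverse-Gamma(15/2, 363/16)
obs 6: x=-5 → posterior Inverse-Gamma(8, 435/16)
obs 7: x=2 → posterior Inverse-Gamma(17/2, 563/16)
obs 8: x=1/4 → posterior Inverse-Gamma(9, 1207/32)
obs 9: x=0 → posterior Inverse-Gamma(19/2, 1271/32)
obs 10: x=3/4 → posterior Inverse-Gamma(10, 87/2)
obs 11: x=2 → posterior Inverse-Gamma(21/2, 103/2)

103/23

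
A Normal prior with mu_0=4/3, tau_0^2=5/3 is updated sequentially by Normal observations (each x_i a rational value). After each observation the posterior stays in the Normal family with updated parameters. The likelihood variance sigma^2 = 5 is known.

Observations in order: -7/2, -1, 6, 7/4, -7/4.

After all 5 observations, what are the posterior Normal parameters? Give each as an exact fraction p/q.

mu_0=11/16, tau_0^2=5/8

obs 1: x=-7/2 → posterior Normal(1/8, 5/4)
obs 2: x=-1 → posterior Normal(-1/10, 1)
obs 3: x=6 → posterior Normal(11/12, 5/6)
obs 4: x=7/4 → posterior Normal(29/28, 5/7)
obs 5: x=-7/4 → posterior Normal(11/16, 5/8)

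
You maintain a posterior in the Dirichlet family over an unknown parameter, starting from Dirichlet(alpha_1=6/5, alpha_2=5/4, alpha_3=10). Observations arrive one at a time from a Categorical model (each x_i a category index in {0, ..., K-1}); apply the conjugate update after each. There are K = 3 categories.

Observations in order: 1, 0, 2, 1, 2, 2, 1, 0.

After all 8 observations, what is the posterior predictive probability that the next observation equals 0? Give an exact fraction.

64/409

obs 1: x=1 → posterior Dirichlet(6/5, 9/4, 10)
obs 2: x=0 → posterior Dirichlet(11/5, 9/4, 10)
obs 3: x=2 → posterior Dirichlet(11/5, 9/4, 11)
obs 4: x=1 → posterior Dirichlet(11/5, 13/4, 11)
obs 5: x=2 → posterior Dirichlet(11/5, 13/4, 12)
obs 6: x=2 → posterior Dirichlet(11/5, 13/4, 13)
obs 7: x=1 → posterior Dirichlet(11/5, 17/4, 13)
obs 8: x=0 → posterior Dirichlet(16/5, 17/4, 13)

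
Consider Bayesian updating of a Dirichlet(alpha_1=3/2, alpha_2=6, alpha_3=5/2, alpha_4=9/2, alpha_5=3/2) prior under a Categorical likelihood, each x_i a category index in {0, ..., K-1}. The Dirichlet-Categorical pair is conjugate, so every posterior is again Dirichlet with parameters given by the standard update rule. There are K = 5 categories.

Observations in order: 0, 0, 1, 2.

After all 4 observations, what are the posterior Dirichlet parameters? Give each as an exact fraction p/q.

obs 1: x=0 → posterior Dirichlet(5/2, 6, 5/2, 9/2, 3/2)
obs 2: x=0 → posterior Dirichlet(7/2, 6, 5/2, 9/2, 3/2)
obs 3: x=1 → posterior Dirichlet(7/2, 7, 5/2, 9/2, 3/2)
obs 4: x=2 → posterior Dirichlet(7/2, 7, 7/2, 9/2, 3/2)

alpha_1=7/2, alpha_2=7, alpha_3=7/2, alpha_4=9/2, alpha_5=3/2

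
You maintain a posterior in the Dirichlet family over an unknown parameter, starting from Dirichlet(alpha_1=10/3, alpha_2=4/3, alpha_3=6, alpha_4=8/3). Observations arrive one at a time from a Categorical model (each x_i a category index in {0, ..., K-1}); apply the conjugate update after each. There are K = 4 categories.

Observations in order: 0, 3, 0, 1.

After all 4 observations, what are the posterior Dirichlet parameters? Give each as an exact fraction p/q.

obs 1: x=0 → posterior Dirichlet(13/3, 4/3, 6, 8/3)
obs 2: x=3 → posterior Dirichlet(13/3, 4/3, 6, 11/3)
obs 3: x=0 → posterior Dirichlet(16/3, 4/3, 6, 11/3)
obs 4: x=1 → posterior Dirichlet(16/3, 7/3, 6, 11/3)

alpha_1=16/3, alpha_2=7/3, alpha_3=6, alpha_4=11/3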